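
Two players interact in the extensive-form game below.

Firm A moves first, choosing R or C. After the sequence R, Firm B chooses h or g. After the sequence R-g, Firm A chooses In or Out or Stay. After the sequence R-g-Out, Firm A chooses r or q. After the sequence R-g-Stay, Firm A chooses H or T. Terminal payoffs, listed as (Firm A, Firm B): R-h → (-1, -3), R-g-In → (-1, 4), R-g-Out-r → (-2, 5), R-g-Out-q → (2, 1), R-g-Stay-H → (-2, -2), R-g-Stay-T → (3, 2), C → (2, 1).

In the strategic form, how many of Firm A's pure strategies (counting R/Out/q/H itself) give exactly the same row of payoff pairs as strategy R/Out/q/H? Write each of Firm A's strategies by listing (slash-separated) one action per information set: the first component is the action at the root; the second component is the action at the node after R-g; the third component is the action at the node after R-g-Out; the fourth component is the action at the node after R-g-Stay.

2

Row for R/Out/q/H (columns h, g): (-1,-3) (2,1).
Under R/Out/q/H, Firm A's choice at the node after R-g-Stay can never be reached regardless of what Firm B does, so varying those choices leaves every outcome unchanged.
Holding the reachable choices fixed and varying the unreachable one freely already gives 2 equivalent strategies.
No other strategy reproduces this row, so those 2 are the full class: R/Out/q/H, R/Out/q/T.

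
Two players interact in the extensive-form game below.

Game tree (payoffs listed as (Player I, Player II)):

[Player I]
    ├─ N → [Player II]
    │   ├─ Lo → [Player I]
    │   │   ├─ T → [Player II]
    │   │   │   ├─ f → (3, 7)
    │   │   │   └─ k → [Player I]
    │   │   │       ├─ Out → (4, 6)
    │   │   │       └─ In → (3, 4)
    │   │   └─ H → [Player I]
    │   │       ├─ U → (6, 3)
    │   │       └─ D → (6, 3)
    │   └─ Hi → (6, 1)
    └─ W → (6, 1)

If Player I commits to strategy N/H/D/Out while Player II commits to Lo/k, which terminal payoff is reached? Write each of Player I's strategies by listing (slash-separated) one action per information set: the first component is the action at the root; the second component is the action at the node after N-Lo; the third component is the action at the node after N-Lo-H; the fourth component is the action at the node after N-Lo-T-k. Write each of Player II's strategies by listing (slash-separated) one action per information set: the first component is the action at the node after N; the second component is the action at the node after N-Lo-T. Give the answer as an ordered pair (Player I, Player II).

Trace the play path from the root:
  Player I plays N
  Player II plays Lo at [N]
  Player I plays H at [N-Lo]
  Player I plays D at [N-Lo-H]
→ terminal payoff (6, 3).
(Player I's choice at the node after N-Lo-T-k is never reached on this path, so it doesn't affect the outcome.)

(6, 3)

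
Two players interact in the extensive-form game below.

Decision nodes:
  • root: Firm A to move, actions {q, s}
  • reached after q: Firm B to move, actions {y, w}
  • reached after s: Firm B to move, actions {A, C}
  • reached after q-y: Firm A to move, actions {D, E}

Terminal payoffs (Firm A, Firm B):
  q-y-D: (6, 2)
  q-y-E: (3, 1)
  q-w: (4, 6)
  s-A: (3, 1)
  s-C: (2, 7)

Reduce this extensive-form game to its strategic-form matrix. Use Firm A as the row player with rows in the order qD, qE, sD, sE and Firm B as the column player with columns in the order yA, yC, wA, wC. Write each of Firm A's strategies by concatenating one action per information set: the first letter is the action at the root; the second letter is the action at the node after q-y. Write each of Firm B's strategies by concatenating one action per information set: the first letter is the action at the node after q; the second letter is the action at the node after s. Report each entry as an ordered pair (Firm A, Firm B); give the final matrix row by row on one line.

Row qD: yA→(6,2), yC→(6,2), wA→(4,6), wC→(4,6)
Row qE: yA→(3,1), yC→(3,1), wA→(4,6), wC→(4,6)
Row sD: yA→(3,1), yC→(2,7), wA→(3,1), wC→(2,7)
Row sE: yA→(3,1), yC→(2,7), wA→(3,1), wC→(2,7)

qD: (6,2) (6,2) (4,6) (4,6) | qE: (3,1) (3,1) (4,6) (4,6) | sD: (3,1) (2,7) (3,1) (2,7) | sE: (3,1) (2,7) (3,1) (2,7)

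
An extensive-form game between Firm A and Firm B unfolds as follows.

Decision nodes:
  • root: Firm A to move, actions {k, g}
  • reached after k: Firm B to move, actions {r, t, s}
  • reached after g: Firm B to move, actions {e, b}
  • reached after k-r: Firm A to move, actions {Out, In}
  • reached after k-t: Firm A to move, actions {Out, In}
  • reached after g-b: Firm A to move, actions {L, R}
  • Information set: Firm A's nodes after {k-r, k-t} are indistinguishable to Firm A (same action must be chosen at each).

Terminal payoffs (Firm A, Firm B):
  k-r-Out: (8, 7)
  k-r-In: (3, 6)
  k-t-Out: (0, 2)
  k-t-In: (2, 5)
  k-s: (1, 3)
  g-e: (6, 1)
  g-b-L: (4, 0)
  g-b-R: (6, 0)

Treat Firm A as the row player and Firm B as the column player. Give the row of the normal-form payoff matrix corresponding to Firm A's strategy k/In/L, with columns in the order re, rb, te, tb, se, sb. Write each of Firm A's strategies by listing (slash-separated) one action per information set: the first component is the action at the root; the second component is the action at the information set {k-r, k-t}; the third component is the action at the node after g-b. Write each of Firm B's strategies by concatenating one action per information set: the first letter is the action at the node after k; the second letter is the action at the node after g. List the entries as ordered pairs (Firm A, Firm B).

vs re: Firm A plays k → Firm B plays r at [k] → Firm A plays In at [k-r] → (3, 6)
vs rb: Firm A plays k → Firm B plays r at [k] → Firm A plays In at [k-r] → (3, 6)
vs te: Firm A plays k → Firm B plays t at [k] → Firm A plays In at [k-t] → (2, 5)
vs tb: Firm A plays k → Firm B plays t at [k] → Firm A plays In at [k-t] → (2, 5)
vs se: Firm A plays k → Firm B plays s at [k] → (1, 3)
vs sb: Firm A plays k → Firm B plays s at [k] → (1, 3)

(3,6) (3,6) (2,5) (2,5) (1,3) (1,3)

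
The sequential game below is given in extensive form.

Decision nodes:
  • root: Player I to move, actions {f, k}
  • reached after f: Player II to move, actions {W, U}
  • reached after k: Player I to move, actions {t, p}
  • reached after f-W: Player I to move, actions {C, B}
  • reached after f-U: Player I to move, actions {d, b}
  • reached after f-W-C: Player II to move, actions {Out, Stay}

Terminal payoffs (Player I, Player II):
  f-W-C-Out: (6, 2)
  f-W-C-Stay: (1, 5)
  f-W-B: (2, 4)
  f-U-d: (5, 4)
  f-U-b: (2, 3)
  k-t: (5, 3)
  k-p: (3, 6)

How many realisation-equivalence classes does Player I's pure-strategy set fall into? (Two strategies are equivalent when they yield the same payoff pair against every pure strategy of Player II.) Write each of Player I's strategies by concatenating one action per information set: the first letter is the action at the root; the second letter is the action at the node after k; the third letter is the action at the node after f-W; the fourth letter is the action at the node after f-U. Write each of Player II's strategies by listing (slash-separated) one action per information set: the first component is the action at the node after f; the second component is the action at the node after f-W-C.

Player I has 16 pure strategies: ftCd, ftCb, ftBd, ftBb, fpCd, fpCb, fpBd, fpBb, ktCd, ktCb, ktBd, ktBb, kpCd, kpCb, kpBd, kpBb. Columns: W/Out, W/Stay, U/Out, U/Stay.
{ftCd, fpCd} → row (6,2) (1,5) (5,4) (5,4)
{ftCb, fpCb} → row (6,2) (1,5) (2,3) (2,3)
{ftBd, fpBd} → row (2,4) (2,4) (5,4) (5,4)
{ftBb, fpBb} → row (2,4) (2,4) (2,3) (2,3)
{ktCd, ktCb, ktBd, ktBb} → row (5,3) (5,3) (5,3) (5,3)
{kpCd, kpCb, kpBd, kpBb} → row (3,6) (3,6) (3,6) (3,6)
That's 6 distinct rows out of 16 strategies.

6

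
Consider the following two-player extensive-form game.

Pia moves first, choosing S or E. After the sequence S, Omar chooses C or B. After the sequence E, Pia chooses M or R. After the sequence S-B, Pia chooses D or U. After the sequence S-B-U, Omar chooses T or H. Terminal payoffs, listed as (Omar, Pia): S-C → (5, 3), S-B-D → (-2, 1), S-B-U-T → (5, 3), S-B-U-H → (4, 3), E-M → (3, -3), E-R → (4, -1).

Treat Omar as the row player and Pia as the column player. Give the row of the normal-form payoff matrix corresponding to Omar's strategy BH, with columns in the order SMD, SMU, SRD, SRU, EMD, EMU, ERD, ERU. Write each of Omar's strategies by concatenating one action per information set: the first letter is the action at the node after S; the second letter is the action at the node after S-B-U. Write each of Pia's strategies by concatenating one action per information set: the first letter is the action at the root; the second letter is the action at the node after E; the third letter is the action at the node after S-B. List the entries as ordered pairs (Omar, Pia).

vs SMD: Pia plays S → Omar plays B at [S] → Pia plays D at [S-B] → (-2, 1)
vs SMU: Pia plays S → Omar plays B at [S] → Pia plays U at [S-B] → Omar plays H at [S-B-U] → (4, 3)
vs SRD: Pia plays S → Omar plays B at [S] → Pia plays D at [S-B] → (-2, 1)
vs SRU: Pia plays S → Omar plays B at [S] → Pia plays U at [S-B] → Omar plays H at [S-B-U] → (4, 3)
vs EMD: Pia plays E → Pia plays M at [E] → (3, -3)
vs EMU: Pia plays E → Pia plays M at [E] → (3, -3)
vs ERD: Pia plays E → Pia plays R at [E] → (4, -1)
vs ERU: Pia plays E → Pia plays R at [E] → (4, -1)

(-2,1) (4,3) (-2,1) (4,3) (3,-3) (3,-3) (4,-1) (4,-1)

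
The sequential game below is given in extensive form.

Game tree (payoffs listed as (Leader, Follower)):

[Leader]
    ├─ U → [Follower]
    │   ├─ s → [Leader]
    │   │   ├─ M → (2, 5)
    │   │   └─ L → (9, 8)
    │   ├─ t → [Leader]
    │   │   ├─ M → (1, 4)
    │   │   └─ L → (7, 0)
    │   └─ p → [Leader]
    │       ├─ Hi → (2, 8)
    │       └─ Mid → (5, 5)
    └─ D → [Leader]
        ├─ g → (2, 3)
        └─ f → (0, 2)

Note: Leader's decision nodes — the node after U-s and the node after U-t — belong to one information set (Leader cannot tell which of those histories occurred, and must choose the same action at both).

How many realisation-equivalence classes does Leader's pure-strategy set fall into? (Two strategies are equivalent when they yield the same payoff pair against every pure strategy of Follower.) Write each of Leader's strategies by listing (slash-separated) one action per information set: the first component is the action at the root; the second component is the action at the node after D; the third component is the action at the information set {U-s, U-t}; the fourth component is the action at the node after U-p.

Leader has 16 pure strategies: U/g/M/Hi, U/g/M/Mid, U/g/L/Hi, U/g/L/Mid, U/f/M/Hi, U/f/M/Mid, U/f/L/Hi, U/f/L/Mid, D/g/M/Hi, D/g/M/Mid, D/g/L/Hi, D/g/L/Mid, D/f/M/Hi, D/f/M/Mid, D/f/L/Hi, D/f/L/Mid. Columns: s, t, p.
{U/g/M/Hi, U/f/M/Hi} → row (2,5) (1,4) (2,8)
{U/g/M/Mid, U/f/M/Mid} → row (2,5) (1,4) (5,5)
{U/g/L/Hi, U/f/L/Hi} → row (9,8) (7,0) (2,8)
{U/g/L/Mid, U/f/L/Mid} → row (9,8) (7,0) (5,5)
{D/g/M/Hi, D/g/M/Mid, D/g/L/Hi, D/g/L/Mid} → row (2,3) (2,3) (2,3)
{D/f/M/Hi, D/f/M/Mid, D/f/L/Hi, D/f/L/Mid} → row (0,2) (0,2) (0,2)
That's 6 distinct rows out of 16 strategies.

6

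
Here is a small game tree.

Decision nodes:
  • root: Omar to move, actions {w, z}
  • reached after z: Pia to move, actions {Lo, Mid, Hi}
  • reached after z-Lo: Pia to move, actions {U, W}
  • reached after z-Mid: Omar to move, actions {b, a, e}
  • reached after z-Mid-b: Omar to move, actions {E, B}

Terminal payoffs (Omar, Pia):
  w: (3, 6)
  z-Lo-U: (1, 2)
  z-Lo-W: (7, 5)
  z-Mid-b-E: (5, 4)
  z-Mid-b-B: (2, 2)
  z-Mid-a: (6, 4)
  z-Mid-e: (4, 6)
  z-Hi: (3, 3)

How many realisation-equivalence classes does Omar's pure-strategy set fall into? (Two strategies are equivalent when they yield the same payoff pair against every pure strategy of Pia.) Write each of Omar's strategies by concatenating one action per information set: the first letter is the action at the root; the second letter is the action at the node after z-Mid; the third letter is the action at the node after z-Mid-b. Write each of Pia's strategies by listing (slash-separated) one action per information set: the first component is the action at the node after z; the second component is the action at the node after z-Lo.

5

Omar has 12 pure strategies: wbE, wbB, waE, waB, weE, weB, zbE, zbB, zaE, zaB, zeE, zeB. Columns: Lo/U, Lo/W, Mid/U, Mid/W, Hi/U, Hi/W.
{wbE, wbB, waE, waB, weE, weB} → row (3,6) (3,6) (3,6) (3,6) (3,6) (3,6)
{zbE} → row (1,2) (7,5) (5,4) (5,4) (3,3) (3,3)
{zbB} → row (1,2) (7,5) (2,2) (2,2) (3,3) (3,3)
{zaE, zaB} → row (1,2) (7,5) (6,4) (6,4) (3,3) (3,3)
{zeE, zeB} → row (1,2) (7,5) (4,6) (4,6) (3,3) (3,3)
That's 5 distinct rows out of 12 strategies.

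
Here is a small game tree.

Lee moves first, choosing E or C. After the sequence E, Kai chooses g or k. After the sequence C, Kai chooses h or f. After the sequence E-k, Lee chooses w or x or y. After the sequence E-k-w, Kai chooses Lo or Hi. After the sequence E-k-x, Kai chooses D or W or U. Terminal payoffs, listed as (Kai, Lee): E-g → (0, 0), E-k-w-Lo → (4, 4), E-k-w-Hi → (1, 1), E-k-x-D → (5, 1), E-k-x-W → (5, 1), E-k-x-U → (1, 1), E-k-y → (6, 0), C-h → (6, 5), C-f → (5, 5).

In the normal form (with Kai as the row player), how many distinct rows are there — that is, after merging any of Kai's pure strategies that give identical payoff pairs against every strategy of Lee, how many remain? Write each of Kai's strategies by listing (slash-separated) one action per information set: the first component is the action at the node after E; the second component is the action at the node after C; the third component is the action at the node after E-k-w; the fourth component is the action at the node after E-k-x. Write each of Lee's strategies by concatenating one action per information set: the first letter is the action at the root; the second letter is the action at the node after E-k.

Kai has 24 pure strategies: g/h/Lo/D, g/h/Lo/W, g/h/Lo/U, g/h/Hi/D, g/h/Hi/W, g/h/Hi/U, g/f/Lo/D, g/f/Lo/W, g/f/Lo/U, g/f/Hi/D, g/f/Hi/W, g/f/Hi/U, k/h/Lo/D, k/h/Lo/W, k/h/Lo/U, k/h/Hi/D, k/h/Hi/W, k/h/Hi/U, k/f/Lo/D, k/f/Lo/W, k/f/Lo/U, k/f/Hi/D, k/f/Hi/W, k/f/Hi/U. Columns: Ew, Ex, Ey, Cw, Cx, Cy.
{g/h/Lo/D, g/h/Lo/W, g/h/Lo/U, g/h/Hi/D, g/h/Hi/W, g/h/Hi/U} → row (0,0) (0,0) (0,0) (6,5) (6,5) (6,5)
{g/f/Lo/D, g/f/Lo/W, g/f/Lo/U, g/f/Hi/D, g/f/Hi/W, g/f/Hi/U} → row (0,0) (0,0) (0,0) (5,5) (5,5) (5,5)
{k/h/Lo/D, k/h/Lo/W} → row (4,4) (5,1) (6,0) (6,5) (6,5) (6,5)
{k/h/Lo/U} → row (4,4) (1,1) (6,0) (6,5) (6,5) (6,5)
{k/h/Hi/D, k/h/Hi/W} → row (1,1) (5,1) (6,0) (6,5) (6,5) (6,5)
{k/h/Hi/U} → row (1,1) (1,1) (6,0) (6,5) (6,5) (6,5)
{k/f/Lo/D, k/f/Lo/W} → row (4,4) (5,1) (6,0) (5,5) (5,5) (5,5)
{k/f/Lo/U} → row (4,4) (1,1) (6,0) (5,5) (5,5) (5,5)
{k/f/Hi/D, k/f/Hi/W} → row (1,1) (5,1) (6,0) (5,5) (5,5) (5,5)
{k/f/Hi/U} → row (1,1) (1,1) (6,0) (5,5) (5,5) (5,5)
That's 10 distinct rows out of 24 strategies.

10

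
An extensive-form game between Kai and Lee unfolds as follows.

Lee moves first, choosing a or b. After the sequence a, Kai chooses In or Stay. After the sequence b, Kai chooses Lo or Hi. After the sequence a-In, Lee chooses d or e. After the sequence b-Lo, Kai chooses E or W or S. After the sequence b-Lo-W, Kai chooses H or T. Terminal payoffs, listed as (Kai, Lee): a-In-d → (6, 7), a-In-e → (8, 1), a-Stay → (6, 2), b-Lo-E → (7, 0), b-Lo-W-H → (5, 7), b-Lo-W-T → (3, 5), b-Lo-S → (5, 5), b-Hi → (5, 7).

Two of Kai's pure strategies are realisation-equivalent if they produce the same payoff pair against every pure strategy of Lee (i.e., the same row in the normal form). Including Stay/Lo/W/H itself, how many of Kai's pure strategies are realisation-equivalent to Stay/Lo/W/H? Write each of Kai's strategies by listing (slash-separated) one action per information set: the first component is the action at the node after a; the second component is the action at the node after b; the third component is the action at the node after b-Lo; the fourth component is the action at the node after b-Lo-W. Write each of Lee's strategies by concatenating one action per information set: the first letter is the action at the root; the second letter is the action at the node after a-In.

Row for Stay/Lo/W/H (columns ad, ae, bd, be): (6,2) (6,2) (5,7) (5,7).
Every one of Kai's information sets is on the play path for some reply by Lee when Kai follows Stay/Lo/W/H.
Even so, Stay/Hi/E/H, Stay/Hi/E/T, Stay/Hi/W/H, Stay/Hi/W/T, Stay/Hi/S/H, Stay/Hi/S/T happen to produce the same payoff in every column — so 7 strategies share this row.

7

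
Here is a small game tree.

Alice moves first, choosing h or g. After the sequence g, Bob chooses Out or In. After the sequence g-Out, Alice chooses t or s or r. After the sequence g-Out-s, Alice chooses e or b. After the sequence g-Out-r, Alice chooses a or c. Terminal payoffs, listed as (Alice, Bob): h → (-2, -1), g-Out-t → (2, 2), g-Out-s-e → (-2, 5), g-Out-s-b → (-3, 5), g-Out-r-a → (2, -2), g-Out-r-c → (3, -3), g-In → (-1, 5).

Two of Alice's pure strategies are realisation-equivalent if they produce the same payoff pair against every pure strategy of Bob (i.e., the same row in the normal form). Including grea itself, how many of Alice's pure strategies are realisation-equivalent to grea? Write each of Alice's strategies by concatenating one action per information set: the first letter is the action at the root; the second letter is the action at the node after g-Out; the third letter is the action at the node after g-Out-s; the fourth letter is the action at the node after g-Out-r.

Row for grea (columns Out, In): (2,-2) (-1,5).
Under grea, Alice's choice at the node after g-Out-s can never be reached regardless of what Bob does, so varying those choices leaves every outcome unchanged.
Holding the reachable choices fixed and varying the unreachable one freely already gives 2 equivalent strategies.
No other strategy reproduces this row, so those 2 are the full class: grea, grba.

2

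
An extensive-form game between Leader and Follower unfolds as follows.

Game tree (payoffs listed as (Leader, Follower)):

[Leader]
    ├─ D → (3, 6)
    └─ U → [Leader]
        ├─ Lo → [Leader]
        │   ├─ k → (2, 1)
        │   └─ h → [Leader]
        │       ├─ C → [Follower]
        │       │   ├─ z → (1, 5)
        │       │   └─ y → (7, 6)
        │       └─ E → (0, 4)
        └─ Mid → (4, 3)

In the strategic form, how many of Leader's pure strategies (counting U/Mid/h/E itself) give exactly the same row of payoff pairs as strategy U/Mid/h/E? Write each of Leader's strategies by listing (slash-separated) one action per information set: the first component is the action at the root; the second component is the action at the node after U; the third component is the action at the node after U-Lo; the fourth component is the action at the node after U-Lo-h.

4

Row for U/Mid/h/E (columns z, y): (4,3) (4,3).
Under U/Mid/h/E, Leader's choice at the node after U-Lo and at the node after U-Lo-h can never be reached regardless of what Follower does, so varying those choices leaves every outcome unchanged.
Holding the reachable choices fixed and varying the unreachable ones freely already gives 2 × 2 = 4 equivalent strategies.
No other strategy reproduces this row, so those 4 are the full class: U/Mid/k/C, U/Mid/k/E, U/Mid/h/C, U/Mid/h/E.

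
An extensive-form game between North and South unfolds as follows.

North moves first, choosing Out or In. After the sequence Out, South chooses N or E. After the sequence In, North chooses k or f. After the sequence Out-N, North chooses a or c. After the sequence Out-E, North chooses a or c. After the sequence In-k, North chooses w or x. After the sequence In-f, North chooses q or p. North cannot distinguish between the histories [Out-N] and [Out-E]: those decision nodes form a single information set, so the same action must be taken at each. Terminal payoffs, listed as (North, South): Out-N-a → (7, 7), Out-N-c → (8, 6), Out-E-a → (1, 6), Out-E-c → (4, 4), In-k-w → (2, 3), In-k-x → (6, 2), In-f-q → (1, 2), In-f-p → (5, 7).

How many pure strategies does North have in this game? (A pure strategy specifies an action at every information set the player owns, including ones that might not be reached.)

North owns the root with actions {Out, In} — two choices.
North owns the node after In with actions {k, f} — two choices.
North owns the information set {Out-N, Out-E} with actions {a, c} — two choices.
North owns the node after In-k with actions {w, x} — two choices.
North owns the node after In-f with actions {q, p} — two choices.
A pure strategy fixes one action at each information set independently, so the count is the product 2 × 2 × 2 × 2 × 2 = 32.

32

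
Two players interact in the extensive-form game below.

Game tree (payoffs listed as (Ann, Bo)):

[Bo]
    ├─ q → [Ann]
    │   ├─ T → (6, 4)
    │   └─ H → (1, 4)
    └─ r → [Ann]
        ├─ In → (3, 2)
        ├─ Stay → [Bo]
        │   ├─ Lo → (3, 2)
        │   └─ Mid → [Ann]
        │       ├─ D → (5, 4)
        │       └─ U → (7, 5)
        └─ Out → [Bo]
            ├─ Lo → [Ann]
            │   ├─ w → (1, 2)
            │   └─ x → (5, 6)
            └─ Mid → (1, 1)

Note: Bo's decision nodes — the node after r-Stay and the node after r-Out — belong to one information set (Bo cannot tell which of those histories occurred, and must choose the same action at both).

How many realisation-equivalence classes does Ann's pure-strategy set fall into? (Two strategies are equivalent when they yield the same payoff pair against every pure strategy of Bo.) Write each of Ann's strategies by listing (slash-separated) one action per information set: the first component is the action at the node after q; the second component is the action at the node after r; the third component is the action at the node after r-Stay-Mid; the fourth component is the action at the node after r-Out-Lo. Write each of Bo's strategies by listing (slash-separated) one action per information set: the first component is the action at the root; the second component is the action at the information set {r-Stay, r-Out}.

10

Ann has 24 pure strategies: T/In/D/w, T/In/D/x, T/In/U/w, T/In/U/x, T/Stay/D/w, T/Stay/D/x, T/Stay/U/w, T/Stay/U/x, T/Out/D/w, T/Out/D/x, T/Out/U/w, T/Out/U/x, H/In/D/w, H/In/D/x, H/In/U/w, H/In/U/x, H/Stay/D/w, H/Stay/D/x, H/Stay/U/w, H/Stay/U/x, H/Out/D/w, H/Out/D/x, H/Out/U/w, H/Out/U/x. Columns: q/Lo, q/Mid, r/Lo, r/Mid.
{T/In/D/w, T/In/D/x, T/In/U/w, T/In/U/x} → row (6,4) (6,4) (3,2) (3,2)
{T/Stay/D/w, T/Stay/D/x} → row (6,4) (6,4) (3,2) (5,4)
{T/Stay/U/w, T/Stay/U/x} → row (6,4) (6,4) (3,2) (7,5)
{T/Out/D/w, T/Out/U/w} → row (6,4) (6,4) (1,2) (1,1)
{T/Out/D/x, T/Out/U/x} → row (6,4) (6,4) (5,6) (1,1)
{H/In/D/w, H/In/D/x, H/In/U/w, H/In/U/x} → row (1,4) (1,4) (3,2) (3,2)
{H/Stay/D/w, H/Stay/D/x} → row (1,4) (1,4) (3,2) (5,4)
{H/Stay/U/w, H/Stay/U/x} → row (1,4) (1,4) (3,2) (7,5)
{H/Out/D/w, H/Out/U/w} → row (1,4) (1,4) (1,2) (1,1)
{H/Out/D/x, H/Out/U/x} → row (1,4) (1,4) (5,6) (1,1)
That's 10 distinct rows out of 24 strategies.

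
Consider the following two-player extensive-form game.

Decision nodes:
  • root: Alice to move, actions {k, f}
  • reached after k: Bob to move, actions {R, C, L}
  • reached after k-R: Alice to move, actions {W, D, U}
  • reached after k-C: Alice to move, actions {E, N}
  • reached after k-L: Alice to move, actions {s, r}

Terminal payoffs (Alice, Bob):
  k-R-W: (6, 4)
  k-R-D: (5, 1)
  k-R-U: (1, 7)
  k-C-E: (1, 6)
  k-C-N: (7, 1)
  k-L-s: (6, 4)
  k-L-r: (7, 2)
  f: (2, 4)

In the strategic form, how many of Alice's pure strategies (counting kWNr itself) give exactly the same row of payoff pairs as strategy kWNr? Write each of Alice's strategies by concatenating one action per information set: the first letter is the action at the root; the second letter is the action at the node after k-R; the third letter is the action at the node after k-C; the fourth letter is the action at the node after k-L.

Row for kWNr (columns R, C, L): (6,4) (7,1) (7,2).
Every one of Alice's information sets is on the play path for some reply by Bob when Alice follows kWNr.
Changing the action at any of them therefore changes at least one column, so only kWNr itself gives this row.

1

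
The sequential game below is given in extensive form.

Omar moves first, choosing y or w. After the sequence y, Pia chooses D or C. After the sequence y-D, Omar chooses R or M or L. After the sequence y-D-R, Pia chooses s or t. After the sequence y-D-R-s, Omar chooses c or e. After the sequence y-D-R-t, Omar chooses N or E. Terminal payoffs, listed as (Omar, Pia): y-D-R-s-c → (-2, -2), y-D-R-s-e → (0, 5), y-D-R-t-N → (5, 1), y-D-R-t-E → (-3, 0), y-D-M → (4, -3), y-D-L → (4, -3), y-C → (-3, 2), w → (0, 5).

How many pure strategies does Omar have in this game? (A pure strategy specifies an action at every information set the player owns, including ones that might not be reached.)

Omar owns the root with actions {y, w} — two choices.
Omar owns the node after y-D with actions {R, M, L} — three choices.
Omar owns the node after y-D-R-s with actions {c, e} — two choices.
Omar owns the node after y-D-R-t with actions {N, E} — two choices.
A pure strategy fixes one action at each information set independently, so the count is the product 2 × 3 × 2 × 2 = 24.
(For reference, Pia has 4 pure strategies, giving a 24×4 normal-form matrix.)

24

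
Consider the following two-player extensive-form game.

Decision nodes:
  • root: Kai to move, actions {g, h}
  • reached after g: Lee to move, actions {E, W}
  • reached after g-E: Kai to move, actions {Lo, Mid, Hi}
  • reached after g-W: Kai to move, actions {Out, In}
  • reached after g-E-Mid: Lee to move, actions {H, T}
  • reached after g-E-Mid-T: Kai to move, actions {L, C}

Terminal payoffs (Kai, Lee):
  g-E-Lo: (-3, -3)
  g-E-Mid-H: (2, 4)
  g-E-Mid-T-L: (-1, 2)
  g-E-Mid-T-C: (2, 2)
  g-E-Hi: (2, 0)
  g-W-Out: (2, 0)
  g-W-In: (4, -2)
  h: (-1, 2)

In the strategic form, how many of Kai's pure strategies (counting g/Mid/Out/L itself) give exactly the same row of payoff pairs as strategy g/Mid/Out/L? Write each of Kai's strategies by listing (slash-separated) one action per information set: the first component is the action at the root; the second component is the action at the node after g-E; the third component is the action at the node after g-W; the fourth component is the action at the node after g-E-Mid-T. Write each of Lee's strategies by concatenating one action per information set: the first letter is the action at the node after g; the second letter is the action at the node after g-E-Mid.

Row for g/Mid/Out/L (columns EH, ET, WH, WT): (2,4) (-1,2) (2,0) (2,0).
Every one of Kai's information sets is on the play path for some reply by Lee when Kai follows g/Mid/Out/L.
Changing the action at any of them therefore changes at least one column, so only g/Mid/Out/L itself gives this row.

1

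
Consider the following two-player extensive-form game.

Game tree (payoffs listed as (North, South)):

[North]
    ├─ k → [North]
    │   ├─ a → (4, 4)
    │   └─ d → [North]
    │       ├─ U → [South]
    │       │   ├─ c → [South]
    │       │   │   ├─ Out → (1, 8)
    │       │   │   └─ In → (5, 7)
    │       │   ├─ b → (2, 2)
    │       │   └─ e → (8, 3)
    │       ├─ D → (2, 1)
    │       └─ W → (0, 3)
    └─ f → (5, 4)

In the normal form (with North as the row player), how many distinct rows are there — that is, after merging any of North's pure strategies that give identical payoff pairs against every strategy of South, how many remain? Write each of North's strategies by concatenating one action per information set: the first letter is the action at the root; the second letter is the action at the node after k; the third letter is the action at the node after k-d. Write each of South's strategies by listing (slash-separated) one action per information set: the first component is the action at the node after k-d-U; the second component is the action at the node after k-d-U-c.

North has 12 pure strategies: kaU, kaD, kaW, kdU, kdD, kdW, faU, faD, faW, fdU, fdD, fdW. Columns: c/Out, c/In, b/Out, b/In, e/Out, e/In.
{kaU, kaD, kaW} → row (4,4) (4,4) (4,4) (4,4) (4,4) (4,4)
{kdU} → row (1,8) (5,7) (2,2) (2,2) (8,3) (8,3)
{kdD} → row (2,1) (2,1) (2,1) (2,1) (2,1) (2,1)
{kdW} → row (0,3) (0,3) (0,3) (0,3) (0,3) (0,3)
{faU, faD, faW, fdU, fdD, fdW} → row (5,4) (5,4) (5,4) (5,4) (5,4) (5,4)
That's 5 distinct rows out of 12 strategies.

5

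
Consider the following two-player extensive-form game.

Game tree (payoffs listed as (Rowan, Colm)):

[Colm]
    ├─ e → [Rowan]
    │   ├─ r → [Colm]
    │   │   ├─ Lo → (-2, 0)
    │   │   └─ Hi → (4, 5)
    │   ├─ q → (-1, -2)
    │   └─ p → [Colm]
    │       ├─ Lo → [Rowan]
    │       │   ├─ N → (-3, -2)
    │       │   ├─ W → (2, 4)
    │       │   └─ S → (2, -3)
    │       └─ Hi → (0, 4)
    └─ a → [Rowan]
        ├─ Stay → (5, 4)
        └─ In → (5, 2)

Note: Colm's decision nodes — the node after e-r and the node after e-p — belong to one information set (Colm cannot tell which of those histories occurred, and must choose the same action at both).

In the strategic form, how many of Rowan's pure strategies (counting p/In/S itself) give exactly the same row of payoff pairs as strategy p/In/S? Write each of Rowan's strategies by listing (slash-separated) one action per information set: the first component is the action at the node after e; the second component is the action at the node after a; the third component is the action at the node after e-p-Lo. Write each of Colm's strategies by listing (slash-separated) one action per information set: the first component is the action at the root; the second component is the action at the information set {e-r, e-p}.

1

Row for p/In/S (columns e/Lo, e/Hi, a/Lo, a/Hi): (2,-3) (0,4) (5,2) (5,2).
Every one of Rowan's information sets is on the play path for some reply by Colm when Rowan follows p/In/S.
Changing the action at any of them therefore changes at least one column, so only p/In/S itself gives this row.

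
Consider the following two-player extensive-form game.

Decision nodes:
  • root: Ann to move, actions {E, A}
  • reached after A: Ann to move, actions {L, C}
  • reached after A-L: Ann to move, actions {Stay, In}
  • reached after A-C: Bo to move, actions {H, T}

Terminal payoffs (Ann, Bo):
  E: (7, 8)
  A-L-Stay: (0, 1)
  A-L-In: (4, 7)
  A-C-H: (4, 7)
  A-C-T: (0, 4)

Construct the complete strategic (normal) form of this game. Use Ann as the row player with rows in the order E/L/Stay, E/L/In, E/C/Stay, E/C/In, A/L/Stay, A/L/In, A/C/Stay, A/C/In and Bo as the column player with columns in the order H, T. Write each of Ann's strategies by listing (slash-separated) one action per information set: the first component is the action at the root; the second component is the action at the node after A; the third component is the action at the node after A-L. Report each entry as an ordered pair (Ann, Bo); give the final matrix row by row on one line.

E/L/Stay: (7,8) (7,8) | E/L/In: (7,8) (7,8) | E/C/Stay: (7,8) (7,8) | E/C/In: (7,8) (7,8) | A/L/Stay: (0,1) (0,1) | A/L/In: (4,7) (4,7) | A/C/Stay: (4,7) (0,4) | A/C/In: (4,7) (0,4)

Row E/L/Stay: H→(7,8), T→(7,8)
Row E/L/In: H→(7,8), T→(7,8)
Row E/C/Stay: H→(7,8), T→(7,8)
Row E/C/In: H→(7,8), T→(7,8)
Row A/L/Stay: H→(0,1), T→(0,1)
Row A/L/In: H→(4,7), T→(4,7)
Row A/C/Stay: H→(4,7), T→(0,4)
Row A/C/In: H→(4,7), T→(0,4)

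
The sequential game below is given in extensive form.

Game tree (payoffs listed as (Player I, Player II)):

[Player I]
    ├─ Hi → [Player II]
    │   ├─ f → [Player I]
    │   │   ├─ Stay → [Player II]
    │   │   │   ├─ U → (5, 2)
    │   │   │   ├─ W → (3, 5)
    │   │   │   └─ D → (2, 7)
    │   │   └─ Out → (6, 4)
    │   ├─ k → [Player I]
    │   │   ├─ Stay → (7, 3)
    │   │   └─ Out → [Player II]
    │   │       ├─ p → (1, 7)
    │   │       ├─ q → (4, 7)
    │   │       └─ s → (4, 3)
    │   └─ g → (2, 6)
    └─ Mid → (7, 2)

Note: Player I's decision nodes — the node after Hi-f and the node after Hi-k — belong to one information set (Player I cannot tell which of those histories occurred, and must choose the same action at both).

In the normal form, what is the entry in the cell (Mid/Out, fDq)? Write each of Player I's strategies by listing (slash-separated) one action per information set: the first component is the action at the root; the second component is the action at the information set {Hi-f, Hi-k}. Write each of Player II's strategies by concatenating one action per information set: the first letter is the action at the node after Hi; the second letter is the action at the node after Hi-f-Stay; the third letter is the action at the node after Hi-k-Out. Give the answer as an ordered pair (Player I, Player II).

Trace the play path from the root:
  Player I plays Mid
→ terminal payoff (7, 2).
(Player I's choice at the information set {Hi-f, Hi-k} is never reached on this path, so it doesn't affect the outcome.)

(7, 2)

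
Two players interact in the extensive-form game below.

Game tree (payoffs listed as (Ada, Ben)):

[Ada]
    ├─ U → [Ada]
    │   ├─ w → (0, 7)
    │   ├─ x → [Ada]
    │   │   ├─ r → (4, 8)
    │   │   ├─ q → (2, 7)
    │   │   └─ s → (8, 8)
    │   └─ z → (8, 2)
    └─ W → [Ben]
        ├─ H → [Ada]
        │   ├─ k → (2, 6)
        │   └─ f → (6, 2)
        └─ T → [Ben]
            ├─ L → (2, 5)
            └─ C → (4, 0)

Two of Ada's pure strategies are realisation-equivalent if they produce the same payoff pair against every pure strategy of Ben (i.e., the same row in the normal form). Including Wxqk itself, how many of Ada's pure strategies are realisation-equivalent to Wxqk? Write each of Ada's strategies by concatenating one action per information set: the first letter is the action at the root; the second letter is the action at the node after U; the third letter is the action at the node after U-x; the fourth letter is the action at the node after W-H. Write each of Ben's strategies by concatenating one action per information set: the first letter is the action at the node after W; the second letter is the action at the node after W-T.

Row for Wxqk (columns HL, HC, TL, TC): (2,6) (2,6) (2,5) (4,0).
Under Wxqk, Ada's choice at the node after U and at the node after U-x can never be reached regardless of what Ben does, so varying those choices leaves every outcome unchanged.
Holding the reachable choices fixed and varying the unreachable ones freely already gives 3 × 3 = 9 equivalent strategies.
No other strategy reproduces this row, so those 9 are the full class: Wwrk, Wwqk, Wwsk, Wxrk, Wxqk, Wxsk, Wzrk, Wzqk, Wzsk.

9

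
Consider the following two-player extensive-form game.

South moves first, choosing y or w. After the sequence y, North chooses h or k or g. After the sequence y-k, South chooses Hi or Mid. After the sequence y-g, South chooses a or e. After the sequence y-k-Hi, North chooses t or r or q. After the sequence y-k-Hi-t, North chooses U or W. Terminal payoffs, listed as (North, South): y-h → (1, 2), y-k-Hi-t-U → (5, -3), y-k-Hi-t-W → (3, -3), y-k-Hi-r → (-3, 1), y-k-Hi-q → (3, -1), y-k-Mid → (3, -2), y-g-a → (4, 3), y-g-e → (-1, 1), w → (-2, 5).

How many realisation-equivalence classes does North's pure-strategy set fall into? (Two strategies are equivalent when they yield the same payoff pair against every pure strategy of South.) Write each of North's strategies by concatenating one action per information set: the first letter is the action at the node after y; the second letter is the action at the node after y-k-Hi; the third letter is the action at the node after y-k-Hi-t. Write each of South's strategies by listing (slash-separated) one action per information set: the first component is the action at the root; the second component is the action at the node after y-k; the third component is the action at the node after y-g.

North has 18 pure strategies: htU, htW, hrU, hrW, hqU, hqW, ktU, ktW, krU, krW, kqU, kqW, gtU, gtW, grU, grW, gqU, gqW. Columns: y/Hi/a, y/Hi/e, y/Mid/a, y/Mid/e, w/Hi/a, w/Hi/e, w/Mid/a, w/Mid/e.
{htU, htW, hrU, hrW, hqU, hqW} → row (1,2) (1,2) (1,2) (1,2) (-2,5) (-2,5) (-2,5) (-2,5)
{ktU} → row (5,-3) (5,-3) (3,-2) (3,-2) (-2,5) (-2,5) (-2,5) (-2,5)
{ktW} → row (3,-3) (3,-3) (3,-2) (3,-2) (-2,5) (-2,5) (-2,5) (-2,5)
{krU, krW} → row (-3,1) (-3,1) (3,-2) (3,-2) (-2,5) (-2,5) (-2,5) (-2,5)
{kqU, kqW} → row (3,-1) (3,-1) (3,-2) (3,-2) (-2,5) (-2,5) (-2,5) (-2,5)
{gtU, gtW, grU, grW, gqU, gqW} → row (4,3) (-1,1) (4,3) (-1,1) (-2,5) (-2,5) (-2,5) (-2,5)
That's 6 distinct rows out of 18 strategies.

6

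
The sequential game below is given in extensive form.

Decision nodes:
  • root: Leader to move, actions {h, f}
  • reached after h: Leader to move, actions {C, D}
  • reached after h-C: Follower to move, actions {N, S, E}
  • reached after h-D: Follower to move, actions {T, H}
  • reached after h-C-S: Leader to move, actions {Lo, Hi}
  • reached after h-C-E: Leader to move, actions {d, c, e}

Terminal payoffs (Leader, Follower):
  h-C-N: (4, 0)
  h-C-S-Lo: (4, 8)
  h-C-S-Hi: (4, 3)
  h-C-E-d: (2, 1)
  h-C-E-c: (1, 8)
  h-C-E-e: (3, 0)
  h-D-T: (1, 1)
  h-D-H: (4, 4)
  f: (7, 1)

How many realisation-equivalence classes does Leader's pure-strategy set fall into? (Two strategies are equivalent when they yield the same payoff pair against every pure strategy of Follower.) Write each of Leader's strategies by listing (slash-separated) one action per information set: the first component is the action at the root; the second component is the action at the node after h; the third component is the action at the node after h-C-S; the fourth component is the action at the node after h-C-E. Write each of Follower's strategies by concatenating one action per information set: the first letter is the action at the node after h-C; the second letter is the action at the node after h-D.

Leader has 24 pure strategies: h/C/Lo/d, h/C/Lo/c, h/C/Lo/e, h/C/Hi/d, h/C/Hi/c, h/C/Hi/e, h/D/Lo/d, h/D/Lo/c, h/D/Lo/e, h/D/Hi/d, h/D/Hi/c, h/D/Hi/e, f/C/Lo/d, f/C/Lo/c, f/C/Lo/e, f/C/Hi/d, f/C/Hi/c, f/C/Hi/e, f/D/Lo/d, f/D/Lo/c, f/D/Lo/e, f/D/Hi/d, f/D/Hi/c, f/D/Hi/e. Columns: NT, NH, ST, SH, ET, EH.
{h/C/Lo/d} → row (4,0) (4,0) (4,8) (4,8) (2,1) (2,1)
{h/C/Lo/c} → row (4,0) (4,0) (4,8) (4,8) (1,8) (1,8)
{h/C/Lo/e} → row (4,0) (4,0) (4,8) (4,8) (3,0) (3,0)
{h/C/Hi/d} → row (4,0) (4,0) (4,3) (4,3) (2,1) (2,1)
{h/C/Hi/c} → row (4,0) (4,0) (4,3) (4,3) (1,8) (1,8)
{h/C/Hi/e} → row (4,0) (4,0) (4,3) (4,3) (3,0) (3,0)
{h/D/Lo/d, h/D/Lo/c, h/D/Lo/e, h/D/Hi/d, h/D/Hi/c, h/D/Hi/e} → row (1,1) (4,4) (1,1) (4,4) (1,1) (4,4)
{f/C/Lo/d, f/C/Lo/c, f/C/Lo/e, f/C/Hi/d, f/C/Hi/c, f/C/Hi/e, f/D/Lo/d, f/D/Lo/c, f/D/Lo/e, f/D/Hi/d, f/D/Hi/c, f/D/Hi/e} → row (7,1) (7,1) (7,1) (7,1) (7,1) (7,1)
That's 8 distinct rows out of 24 strategies.

8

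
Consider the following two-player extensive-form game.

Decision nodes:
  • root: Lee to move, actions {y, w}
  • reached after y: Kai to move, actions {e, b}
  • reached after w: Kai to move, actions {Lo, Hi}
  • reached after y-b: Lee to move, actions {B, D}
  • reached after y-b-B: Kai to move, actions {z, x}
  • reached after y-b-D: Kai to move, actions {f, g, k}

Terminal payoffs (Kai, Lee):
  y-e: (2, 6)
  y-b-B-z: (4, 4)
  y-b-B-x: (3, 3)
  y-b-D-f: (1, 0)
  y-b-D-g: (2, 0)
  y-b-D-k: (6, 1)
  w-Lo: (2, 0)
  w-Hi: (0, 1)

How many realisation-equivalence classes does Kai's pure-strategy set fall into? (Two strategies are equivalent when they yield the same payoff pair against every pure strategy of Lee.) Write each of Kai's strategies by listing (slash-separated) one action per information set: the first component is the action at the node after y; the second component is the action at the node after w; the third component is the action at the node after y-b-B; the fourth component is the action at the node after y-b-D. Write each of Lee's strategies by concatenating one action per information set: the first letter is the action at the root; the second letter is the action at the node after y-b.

Kai has 24 pure strategies: e/Lo/z/f, e/Lo/z/g, e/Lo/z/k, e/Lo/x/f, e/Lo/x/g, e/Lo/x/k, e/Hi/z/f, e/Hi/z/g, e/Hi/z/k, e/Hi/x/f, e/Hi/x/g, e/Hi/x/k, b/Lo/z/f, b/Lo/z/g, b/Lo/z/k, b/Lo/x/f, b/Lo/x/g, b/Lo/x/k, b/Hi/z/f, b/Hi/z/g, b/Hi/z/k, b/Hi/x/f, b/Hi/x/g, b/Hi/x/k. Columns: yB, yD, wB, wD.
{e/Lo/z/f, e/Lo/z/g, e/Lo/z/k, e/Lo/x/f, e/Lo/x/g, e/Lo/x/k} → row (2,6) (2,6) (2,0) (2,0)
{e/Hi/z/f, e/Hi/z/g, e/Hi/z/k, e/Hi/x/f, e/Hi/x/g, e/Hi/x/k} → row (2,6) (2,6) (0,1) (0,1)
{b/Lo/z/f} → row (4,4) (1,0) (2,0) (2,0)
{b/Lo/z/g} → row (4,4) (2,0) (2,0) (2,0)
{b/Lo/z/k} → row (4,4) (6,1) (2,0) (2,0)
{b/Lo/x/f} → row (3,3) (1,0) (2,0) (2,0)
{b/Lo/x/g} → row (3,3) (2,0) (2,0) (2,0)
{b/Lo/x/k} → row (3,3) (6,1) (2,0) (2,0)
{b/Hi/z/f} → row (4,4) (1,0) (0,1) (0,1)
{b/Hi/z/g} → row (4,4) (2,0) (0,1) (0,1)
{b/Hi/z/k} → row (4,4) (6,1) (0,1) (0,1)
{b/Hi/x/f} → row (3,3) (1,0) (0,1) (0,1)
{b/Hi/x/g} → row (3,3) (2,0) (0,1) (0,1)
{b/Hi/x/k} → row (3,3) (6,1) (0,1) (0,1)
That's 14 distinct rows out of 24 strategies.

14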